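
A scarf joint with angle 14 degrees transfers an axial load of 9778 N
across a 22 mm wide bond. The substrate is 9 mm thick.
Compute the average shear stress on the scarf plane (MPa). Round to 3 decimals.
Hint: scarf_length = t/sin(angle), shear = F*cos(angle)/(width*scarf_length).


scarf_length = 9 / sin(14 deg) = 37.2021 mm
cos(14 deg) = 0.970296
shear stress = 9778 * 0.970296 / (22 * 37.2021)
= 11.592 MPa

11.592


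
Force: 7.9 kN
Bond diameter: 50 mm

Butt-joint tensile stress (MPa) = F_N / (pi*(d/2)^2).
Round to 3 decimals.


F_N = 7.9 * 1000 = 7900.0 N
A = pi*(25.0)^2 = 1963.4954 mm^2
stress = 7900.0 / 1963.4954 = 4.023 MPa

4.023


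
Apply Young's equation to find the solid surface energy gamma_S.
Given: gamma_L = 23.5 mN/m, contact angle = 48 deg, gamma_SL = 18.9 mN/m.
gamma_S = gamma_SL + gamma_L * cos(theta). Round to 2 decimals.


theta_rad = 48 * pi/180 = 0.837758
gamma_S = 18.9 + 23.5 * cos(0.837758)
= 34.62 mN/m

34.62


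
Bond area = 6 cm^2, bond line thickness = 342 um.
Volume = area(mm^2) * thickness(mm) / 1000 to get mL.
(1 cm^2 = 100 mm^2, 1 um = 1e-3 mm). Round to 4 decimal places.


area_mm2 = 6 * 100 = 600
blt_mm = 342 * 1e-3 = 0.342
vol_mm3 = 600 * 0.342 = 205.2
vol_mL = 205.2 / 1000 = 0.2052 mL

0.2052


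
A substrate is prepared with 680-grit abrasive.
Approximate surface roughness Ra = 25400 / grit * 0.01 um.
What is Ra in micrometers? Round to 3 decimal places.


Ra = 25400 / 680 * 0.01 = 0.374 um

0.374


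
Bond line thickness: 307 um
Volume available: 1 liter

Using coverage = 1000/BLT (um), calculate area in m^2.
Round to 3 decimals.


1 L = 1e6 mm^3, thickness = 307 um = 0.307 mm
Area = 1e6 / 0.307 mm^2 = (1e6 / 0.307) / 1e6 m^2 = 1000 / 307 m^2
= 3.257 m^2

3.257


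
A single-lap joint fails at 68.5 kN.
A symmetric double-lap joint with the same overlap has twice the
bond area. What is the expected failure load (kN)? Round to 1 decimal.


Double-lap load = 2 * 68.5 = 137.0 kN

137.0


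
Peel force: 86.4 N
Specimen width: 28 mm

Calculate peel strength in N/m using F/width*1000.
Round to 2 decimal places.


Peel strength = 86.4 / 28 * 1000 = 3085.71 N/m

3085.71


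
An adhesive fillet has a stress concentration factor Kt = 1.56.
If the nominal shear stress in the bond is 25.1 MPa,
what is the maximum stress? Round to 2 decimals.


Max stress = 25.1 * 1.56 = 39.16 MPa

39.16


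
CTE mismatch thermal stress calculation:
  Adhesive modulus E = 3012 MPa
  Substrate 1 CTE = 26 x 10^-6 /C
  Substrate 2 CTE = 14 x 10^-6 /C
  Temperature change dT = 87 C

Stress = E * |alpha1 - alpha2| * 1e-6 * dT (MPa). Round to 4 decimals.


delta_alpha = |26 - 14| = 12 x 10^-6/C
Stress = 3012 * 12e-6 * 87
= 3.1445 MPa

3.1445


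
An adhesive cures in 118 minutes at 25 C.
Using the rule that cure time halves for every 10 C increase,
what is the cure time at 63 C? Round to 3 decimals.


Factor = 2^((63 - 25) / 10) = 13.9288
Cure time = 118 / 13.9288
= 8.472 minutes

8.472


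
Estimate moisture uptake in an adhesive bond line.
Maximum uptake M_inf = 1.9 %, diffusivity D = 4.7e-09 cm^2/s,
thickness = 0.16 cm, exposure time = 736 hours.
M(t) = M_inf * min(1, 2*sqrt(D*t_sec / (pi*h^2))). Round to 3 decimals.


Convert time: 736 h = 2649600 s
ratio = min(1, 2*sqrt(4.7e-09*2649600/(pi*0.16^2)))
= 0.786999
M(t) = 1.9 * 0.786999 = 1.495%

1.495


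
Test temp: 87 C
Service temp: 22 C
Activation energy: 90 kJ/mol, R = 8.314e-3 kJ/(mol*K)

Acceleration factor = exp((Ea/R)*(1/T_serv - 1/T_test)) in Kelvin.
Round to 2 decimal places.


AF = exp((90/0.008314)*(1/295.15 - 1/360.15))
= 749.51

749.51


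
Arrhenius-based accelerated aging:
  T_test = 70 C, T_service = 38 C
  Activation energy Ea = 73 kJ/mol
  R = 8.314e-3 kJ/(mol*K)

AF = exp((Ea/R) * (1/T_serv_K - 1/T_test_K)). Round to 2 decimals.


T_test_K = 343.15, T_serv_K = 311.15
AF = exp((73/8.314e-3) * (1/311.15 - 1/343.15))
= 13.90

13.90


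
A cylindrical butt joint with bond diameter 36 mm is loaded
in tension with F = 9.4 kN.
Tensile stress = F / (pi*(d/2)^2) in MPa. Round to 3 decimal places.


Area = pi * (36/2)^2 = 1017.8760 mm^2
Stress = 9.4*1000 / 1017.8760
= 9.235 MPa

9.235


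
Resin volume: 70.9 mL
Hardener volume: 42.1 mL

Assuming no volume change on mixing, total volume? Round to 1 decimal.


V_total = 70.9 + 42.1 = 113.0 mL

113.0


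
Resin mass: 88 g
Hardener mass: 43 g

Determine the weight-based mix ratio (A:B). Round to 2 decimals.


Ratio = 88 / 43 = 2.05

2.05


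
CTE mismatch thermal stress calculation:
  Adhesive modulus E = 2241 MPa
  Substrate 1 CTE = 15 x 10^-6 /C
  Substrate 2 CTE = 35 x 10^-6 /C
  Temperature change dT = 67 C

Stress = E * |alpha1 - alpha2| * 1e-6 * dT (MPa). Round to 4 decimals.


delta_alpha = |15 - 35| = 20 x 10^-6/C
Stress = 2241 * 20e-6 * 67
= 3.0029 MPa

3.0029


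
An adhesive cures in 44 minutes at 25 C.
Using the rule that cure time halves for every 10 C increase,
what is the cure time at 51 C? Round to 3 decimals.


Factor = 2^((51 - 25) / 10) = 6.0629
Cure time = 44 / 6.0629
= 7.257 minutes

7.257


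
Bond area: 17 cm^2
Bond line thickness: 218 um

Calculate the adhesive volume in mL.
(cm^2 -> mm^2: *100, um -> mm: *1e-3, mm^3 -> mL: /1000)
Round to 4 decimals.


V = 17*100 * 218*1e-3 / 1000
= 0.3706 mL

0.3706


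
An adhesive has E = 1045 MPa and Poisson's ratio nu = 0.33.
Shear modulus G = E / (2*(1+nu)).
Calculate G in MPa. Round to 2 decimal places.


G = 1045 / (2*(1+0.33))
= 1045 / 2.66
= 392.86 MPa

392.86


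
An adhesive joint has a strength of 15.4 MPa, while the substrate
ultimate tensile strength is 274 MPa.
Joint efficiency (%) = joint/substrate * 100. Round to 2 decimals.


Efficiency = 15.4 / 274 * 100
= 5.62%

5.62


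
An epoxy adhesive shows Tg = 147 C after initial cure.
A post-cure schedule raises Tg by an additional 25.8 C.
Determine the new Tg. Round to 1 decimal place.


New Tg = 147 + 25.8
= 172.8 C

172.8


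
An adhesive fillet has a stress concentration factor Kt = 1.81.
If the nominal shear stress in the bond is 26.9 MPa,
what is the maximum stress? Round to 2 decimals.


Max stress = 26.9 * 1.81 = 48.69 MPa

48.69


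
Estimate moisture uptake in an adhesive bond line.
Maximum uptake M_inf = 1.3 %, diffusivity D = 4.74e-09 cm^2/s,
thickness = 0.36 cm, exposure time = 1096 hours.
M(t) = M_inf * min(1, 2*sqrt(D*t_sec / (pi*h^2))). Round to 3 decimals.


Convert time: 1096 h = 3945600 s
ratio = min(1, 2*sqrt(4.74e-09*3945600/(pi*0.36^2)))
= 0.428645
M(t) = 1.3 * 0.428645 = 0.557%

0.557


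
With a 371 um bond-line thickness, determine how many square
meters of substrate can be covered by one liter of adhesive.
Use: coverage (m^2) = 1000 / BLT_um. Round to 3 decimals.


Coverage = 1000 / 371 = 2.695 m^2

2.695


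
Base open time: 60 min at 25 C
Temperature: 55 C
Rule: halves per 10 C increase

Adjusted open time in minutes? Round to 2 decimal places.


Acceleration = 2^((55-25)/10) = 8.0000
Open time = 60 / 8.0000 = 7.50 min

7.50


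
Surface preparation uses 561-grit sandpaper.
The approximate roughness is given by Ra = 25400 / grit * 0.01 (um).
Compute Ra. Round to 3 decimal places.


Ra = 25400 / 561 * 0.01
= 254 / 561
= 0.453 um

0.453


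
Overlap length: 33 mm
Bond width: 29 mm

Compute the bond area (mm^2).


Bond area = 33 * 29 = 957 mm^2

957


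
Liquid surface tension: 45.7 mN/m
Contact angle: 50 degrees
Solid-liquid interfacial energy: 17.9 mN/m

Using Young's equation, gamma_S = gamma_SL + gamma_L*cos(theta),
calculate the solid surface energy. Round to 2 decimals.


gamma_S = 17.9 + 45.7 * cos(50)
= 47.28 mN/m

47.28


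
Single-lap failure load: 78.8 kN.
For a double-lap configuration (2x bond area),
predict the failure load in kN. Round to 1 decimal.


Failure load = 78.8 * 2 = 157.6 kN

157.6


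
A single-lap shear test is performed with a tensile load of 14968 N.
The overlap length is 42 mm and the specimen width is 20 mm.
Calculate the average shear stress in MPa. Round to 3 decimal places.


Shear stress = F / (overlap * width)
= 14968 / (42 * 20)
= 14968 / 840
= 17.819 MPa

17.819


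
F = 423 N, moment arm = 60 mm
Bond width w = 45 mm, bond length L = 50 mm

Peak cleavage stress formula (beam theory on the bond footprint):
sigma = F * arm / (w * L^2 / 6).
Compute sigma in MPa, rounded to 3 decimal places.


sigma = (423 * 60) / (45 * 2500 / 6)
= 25380 * 6 / 112500
= 152280 / 112500
= 1.354 MPa

1.354


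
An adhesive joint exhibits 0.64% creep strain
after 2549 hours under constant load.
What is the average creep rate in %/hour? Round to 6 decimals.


Creep rate = strain / time
= 0.64 / 2549
= 0.000251 %/h

0.000251


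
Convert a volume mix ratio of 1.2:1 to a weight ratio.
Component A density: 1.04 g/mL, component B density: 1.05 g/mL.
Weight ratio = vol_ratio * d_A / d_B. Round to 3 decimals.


= 1.2 * 1.04 / 1.05 = 1.189

1.189


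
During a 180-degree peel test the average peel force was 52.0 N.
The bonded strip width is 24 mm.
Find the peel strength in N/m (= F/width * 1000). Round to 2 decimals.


Peel strength = F/width * 1000
= 52.0 / 24 * 1000
= 2166.67 N/m

2166.67


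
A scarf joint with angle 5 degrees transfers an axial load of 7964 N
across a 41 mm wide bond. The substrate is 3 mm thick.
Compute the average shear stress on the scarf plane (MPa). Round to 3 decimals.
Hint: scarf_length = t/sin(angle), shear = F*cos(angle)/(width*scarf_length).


scarf_length = 3 / sin(5 deg) = 34.4211 mm
cos(5 deg) = 0.996195
shear stress = 7964 * 0.996195 / (41 * 34.4211)
= 5.622 MPa

5.622


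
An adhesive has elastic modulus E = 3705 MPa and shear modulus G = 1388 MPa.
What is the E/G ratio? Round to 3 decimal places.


E/G = 3705 / 1388 = 2.669

2.669


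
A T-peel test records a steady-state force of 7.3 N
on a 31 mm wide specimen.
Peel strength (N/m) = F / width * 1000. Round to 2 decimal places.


Peel strength = 7.3 / 31 * 1000
= 235.48 N/m

235.48


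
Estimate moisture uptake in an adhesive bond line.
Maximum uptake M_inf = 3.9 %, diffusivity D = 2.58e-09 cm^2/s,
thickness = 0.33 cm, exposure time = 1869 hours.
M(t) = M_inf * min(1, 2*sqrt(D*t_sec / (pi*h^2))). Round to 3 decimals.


Convert time: 1869 h = 6728400 s
ratio = min(1, 2*sqrt(2.58e-09*6728400/(pi*0.33^2)))
= 0.450513
M(t) = 3.9 * 0.450513 = 1.757%

1.757


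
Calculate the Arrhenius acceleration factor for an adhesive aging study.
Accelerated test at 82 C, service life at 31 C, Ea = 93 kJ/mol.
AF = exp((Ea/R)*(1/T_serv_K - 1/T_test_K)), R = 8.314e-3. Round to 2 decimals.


T_test = 355.15 K, T_serv = 304.15 K
Ea/R = 93 / 0.008314 = 11185.95
AF = exp(11185.95 * (1/304.15 - 1/355.15))
= 196.63

196.63


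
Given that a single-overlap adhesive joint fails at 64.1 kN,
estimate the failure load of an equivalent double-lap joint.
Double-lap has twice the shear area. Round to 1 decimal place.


Double-lap factor = 2
Expected load = 64.1 * 2 = 128.2 kN

128.2


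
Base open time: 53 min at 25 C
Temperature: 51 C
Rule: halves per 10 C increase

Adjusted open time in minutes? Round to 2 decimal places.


Acceleration = 2^((51-25)/10) = 6.0629
Open time = 53 / 6.0629 = 8.74 min

8.74


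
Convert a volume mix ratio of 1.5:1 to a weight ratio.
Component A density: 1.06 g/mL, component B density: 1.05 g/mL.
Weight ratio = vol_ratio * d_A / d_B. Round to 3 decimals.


= 1.5 * 1.06 / 1.05 = 1.514

1.514


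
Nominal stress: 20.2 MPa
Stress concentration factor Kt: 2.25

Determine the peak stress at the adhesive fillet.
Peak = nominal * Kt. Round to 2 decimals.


Peak stress = 20.2 * 2.25
= 45.45 MPa

45.45


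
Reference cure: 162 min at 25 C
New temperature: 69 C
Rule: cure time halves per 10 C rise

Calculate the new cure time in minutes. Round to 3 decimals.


factor = 2^((69-25)/10) = 21.1121
t_new = 162 / 21.1121 = 7.673 min

7.673


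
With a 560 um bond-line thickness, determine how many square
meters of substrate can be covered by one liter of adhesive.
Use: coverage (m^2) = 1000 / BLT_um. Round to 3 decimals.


Coverage = 1000 / 560 = 1.786 m^2

1.786


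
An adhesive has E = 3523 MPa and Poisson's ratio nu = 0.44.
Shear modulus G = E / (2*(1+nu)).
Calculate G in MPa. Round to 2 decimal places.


G = 3523 / (2*(1+0.44))
= 3523 / 2.88
= 1223.26 MPa

1223.26


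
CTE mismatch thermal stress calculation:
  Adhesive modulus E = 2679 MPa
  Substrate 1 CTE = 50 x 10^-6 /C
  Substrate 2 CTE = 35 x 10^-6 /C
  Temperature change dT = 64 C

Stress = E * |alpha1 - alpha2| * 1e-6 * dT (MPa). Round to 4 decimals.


delta_alpha = |50 - 35| = 15 x 10^-6/C
Stress = 2679 * 15e-6 * 64
= 2.5718 MPa

2.5718


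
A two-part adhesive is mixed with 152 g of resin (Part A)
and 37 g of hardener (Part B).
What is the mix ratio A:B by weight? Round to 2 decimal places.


Mix ratio = mass_A / mass_B
= 152 / 37
= 4.11

4.11


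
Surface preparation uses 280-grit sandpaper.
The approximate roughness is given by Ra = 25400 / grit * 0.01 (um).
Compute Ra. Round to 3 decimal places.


Ra = 25400 / 280 * 0.01
= 254 / 280
= 0.907 um

0.907


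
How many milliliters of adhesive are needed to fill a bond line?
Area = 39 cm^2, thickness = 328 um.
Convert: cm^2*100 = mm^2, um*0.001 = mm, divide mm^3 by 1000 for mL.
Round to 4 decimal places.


= (39 * 100) * (328 * 0.001) / 1000
= 1.2792 mL

1.2792


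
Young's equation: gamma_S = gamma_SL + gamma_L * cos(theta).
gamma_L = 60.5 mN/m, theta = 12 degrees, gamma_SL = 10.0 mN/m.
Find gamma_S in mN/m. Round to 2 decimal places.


cos(12 deg) = 0.978148
gamma_S = 10.0 + 60.5 * 0.978148
= 69.18 mN/m

69.18


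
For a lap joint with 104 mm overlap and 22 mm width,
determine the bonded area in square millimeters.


Area = 104 * 22 = 2288 mm^2

2288


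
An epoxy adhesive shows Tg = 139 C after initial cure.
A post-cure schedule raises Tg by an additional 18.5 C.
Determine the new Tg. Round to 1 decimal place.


New Tg = 139 + 18.5
= 157.5 C

157.5


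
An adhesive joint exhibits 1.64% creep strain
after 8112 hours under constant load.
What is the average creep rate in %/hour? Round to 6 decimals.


Creep rate = strain / time
= 1.64 / 8112
= 0.000202 %/h

0.000202


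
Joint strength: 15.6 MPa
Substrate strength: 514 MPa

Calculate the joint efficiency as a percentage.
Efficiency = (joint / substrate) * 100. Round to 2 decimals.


Efficiency = (15.6 / 514) * 100 = 3.04%

3.04


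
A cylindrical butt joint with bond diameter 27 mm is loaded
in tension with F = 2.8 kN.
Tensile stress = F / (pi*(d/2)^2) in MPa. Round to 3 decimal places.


Area = pi * (27/2)^2 = 572.5553 mm^2
Stress = 2.8*1000 / 572.5553
= 4.890 MPa

4.890


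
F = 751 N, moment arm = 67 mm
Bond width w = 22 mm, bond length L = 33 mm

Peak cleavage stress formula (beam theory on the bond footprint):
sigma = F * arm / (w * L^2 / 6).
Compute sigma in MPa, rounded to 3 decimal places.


sigma = (751 * 67) / (22 * 1089 / 6)
= 50317 * 6 / 23958
= 301902 / 23958
= 12.601 MPa

12.601


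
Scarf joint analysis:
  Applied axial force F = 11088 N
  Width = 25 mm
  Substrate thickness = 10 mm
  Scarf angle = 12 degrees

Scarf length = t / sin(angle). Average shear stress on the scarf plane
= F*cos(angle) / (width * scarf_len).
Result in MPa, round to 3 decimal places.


Scarf length = 10 / sin(12 deg) = 48.0973 mm
cos(12 deg) = 0.978148
Shear = 11088 * 0.978148 / (25 * 48.0973)
= 9.020 MPa

9.020


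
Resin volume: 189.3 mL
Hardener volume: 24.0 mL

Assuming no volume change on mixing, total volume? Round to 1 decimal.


V_total = 189.3 + 24.0 = 213.3 mL

213.3


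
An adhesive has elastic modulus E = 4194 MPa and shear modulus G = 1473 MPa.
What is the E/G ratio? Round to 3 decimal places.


E/G = 4194 / 1473 = 2.847

2.847


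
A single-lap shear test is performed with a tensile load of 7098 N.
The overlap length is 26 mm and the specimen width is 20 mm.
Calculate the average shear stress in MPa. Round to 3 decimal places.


Shear stress = F / (overlap * width)
= 7098 / (26 * 20)
= 7098 / 520
= 13.650 MPa

13.650


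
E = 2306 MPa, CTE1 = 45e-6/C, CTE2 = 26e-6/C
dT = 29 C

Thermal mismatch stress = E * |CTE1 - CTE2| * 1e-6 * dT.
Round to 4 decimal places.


= 2306 * 19e-6 * 29
= 1.2706 MPa

1.2706


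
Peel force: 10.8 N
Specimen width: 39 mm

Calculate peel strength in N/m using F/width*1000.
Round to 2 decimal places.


Peel strength = 10.8 / 39 * 1000 = 276.92 N/m

276.92


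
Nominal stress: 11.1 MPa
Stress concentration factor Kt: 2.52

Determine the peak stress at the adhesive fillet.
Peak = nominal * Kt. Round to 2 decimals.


Peak stress = 11.1 * 2.52
= 27.97 MPa

27.97


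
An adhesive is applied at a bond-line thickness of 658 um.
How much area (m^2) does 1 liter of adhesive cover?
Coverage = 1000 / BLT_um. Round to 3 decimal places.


Coverage = 1000 / 658 = 1.520 m^2

1.520


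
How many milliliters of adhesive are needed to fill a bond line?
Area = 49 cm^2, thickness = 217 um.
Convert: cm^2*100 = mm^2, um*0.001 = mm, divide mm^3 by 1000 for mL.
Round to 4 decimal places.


= (49 * 100) * (217 * 0.001) / 1000
= 1.0633 mL

1.0633


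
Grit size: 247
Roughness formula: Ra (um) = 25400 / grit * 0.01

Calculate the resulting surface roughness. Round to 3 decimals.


Ra = 25400 / 247 * 0.01
= 1.028 um

1.028


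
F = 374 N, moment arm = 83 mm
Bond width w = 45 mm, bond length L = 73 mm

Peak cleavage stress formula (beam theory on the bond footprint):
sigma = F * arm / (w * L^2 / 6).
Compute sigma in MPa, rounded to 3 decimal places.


sigma = (374 * 83) / (45 * 5329 / 6)
= 31042 * 6 / 239805
= 186252 / 239805
= 0.777 MPa

0.777


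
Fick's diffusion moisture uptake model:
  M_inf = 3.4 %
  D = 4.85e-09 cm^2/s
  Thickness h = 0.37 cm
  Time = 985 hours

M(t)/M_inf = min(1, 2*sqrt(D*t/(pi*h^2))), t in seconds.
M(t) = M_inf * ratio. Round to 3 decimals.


t_sec = 985 * 3600 = 3546000
ratio = 2*sqrt(4.85e-09*3546000/(pi*0.37^2))
= min(1, 0.399939)
= 0.399939
M(t) = 3.4 * 0.399939 = 1.360 %

1.360


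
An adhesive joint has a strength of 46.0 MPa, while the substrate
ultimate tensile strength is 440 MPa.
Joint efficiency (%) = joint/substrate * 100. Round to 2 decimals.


Efficiency = 46.0 / 440 * 100
= 10.45%

10.45


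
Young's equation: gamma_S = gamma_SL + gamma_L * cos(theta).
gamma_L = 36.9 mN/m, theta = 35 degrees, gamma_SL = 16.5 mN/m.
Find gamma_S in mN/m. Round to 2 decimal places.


cos(35 deg) = 0.819152
gamma_S = 16.5 + 36.9 * 0.819152
= 46.73 mN/m

46.73


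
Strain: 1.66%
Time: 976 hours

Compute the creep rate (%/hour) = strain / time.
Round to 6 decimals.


Creep rate = 1.66 / 976
= 0.001701 %/h

0.001701


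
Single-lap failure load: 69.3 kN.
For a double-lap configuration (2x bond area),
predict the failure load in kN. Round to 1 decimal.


Failure load = 69.3 * 2 = 138.6 kN

138.6


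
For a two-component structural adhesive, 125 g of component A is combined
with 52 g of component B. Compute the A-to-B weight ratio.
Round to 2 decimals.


Weight ratio A:B = 125 / 52
= 2.40

2.40


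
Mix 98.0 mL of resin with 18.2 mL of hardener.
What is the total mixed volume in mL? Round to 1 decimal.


Total = 98.0 + 18.2 = 116.2 mL

116.2


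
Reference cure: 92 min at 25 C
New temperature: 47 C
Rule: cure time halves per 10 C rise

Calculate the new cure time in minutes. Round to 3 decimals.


factor = 2^((47-25)/10) = 4.5948
t_new = 92 / 4.5948 = 20.023 min

20.023


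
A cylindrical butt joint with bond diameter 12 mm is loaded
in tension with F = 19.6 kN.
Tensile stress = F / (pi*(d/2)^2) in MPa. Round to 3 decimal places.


Area = pi * (12/2)^2 = 113.0973 mm^2
Stress = 19.6*1000 / 113.0973
= 173.302 MPa

173.302


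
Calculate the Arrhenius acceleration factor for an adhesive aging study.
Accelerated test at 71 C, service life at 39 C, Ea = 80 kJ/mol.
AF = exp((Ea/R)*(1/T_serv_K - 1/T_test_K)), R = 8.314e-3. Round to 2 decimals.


T_test = 344.15 K, T_serv = 312.15 K
Ea/R = 80 / 0.008314 = 9622.32
AF = exp(9622.32 * (1/312.15 - 1/344.15))
= 17.57

17.57


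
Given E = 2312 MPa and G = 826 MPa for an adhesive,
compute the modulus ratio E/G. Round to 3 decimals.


E/G ratio = 2312 / 826 = 2.799

2.799


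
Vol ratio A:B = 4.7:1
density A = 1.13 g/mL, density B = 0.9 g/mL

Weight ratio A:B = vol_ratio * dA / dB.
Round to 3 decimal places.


Weight ratio = 4.7 * 1.13 / 0.9
= 5.901

5.901


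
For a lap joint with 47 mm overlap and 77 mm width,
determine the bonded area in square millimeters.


Area = 47 * 77 = 3619 mm^2

3619


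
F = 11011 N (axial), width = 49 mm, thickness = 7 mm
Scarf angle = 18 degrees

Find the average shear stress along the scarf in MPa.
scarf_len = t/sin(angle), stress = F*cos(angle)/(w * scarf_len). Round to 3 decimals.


scarf_len = 7/sin(18 deg) = 22.6525
cos(18 deg) = 0.951057
stress = 11011*0.951057/(49*22.6525) = 9.435 MPa

9.435


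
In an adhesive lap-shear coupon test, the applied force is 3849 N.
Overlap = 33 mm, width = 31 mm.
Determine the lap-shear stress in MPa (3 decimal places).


stress = F / (overlap * width)
= 3849 / (33 * 31)
= 3.762 MPa

3.762


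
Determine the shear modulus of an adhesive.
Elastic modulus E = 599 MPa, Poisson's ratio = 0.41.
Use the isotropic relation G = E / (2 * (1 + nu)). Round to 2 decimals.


G = 599 / (2*(1+0.41)) = 599 / 2.82
= 212.41 MPa

212.41


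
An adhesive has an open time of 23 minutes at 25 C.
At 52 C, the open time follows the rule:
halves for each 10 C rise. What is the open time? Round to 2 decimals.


Factor = 2^((52-25)/10) = 6.4980
Open time = 23 / 6.4980 = 3.54 min

3.54


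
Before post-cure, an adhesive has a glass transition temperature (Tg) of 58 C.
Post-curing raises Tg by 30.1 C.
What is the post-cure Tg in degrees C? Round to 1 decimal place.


Tg_post = Tg_base + delta_Tg
= 58 + 30.1
= 88.1 C

88.1


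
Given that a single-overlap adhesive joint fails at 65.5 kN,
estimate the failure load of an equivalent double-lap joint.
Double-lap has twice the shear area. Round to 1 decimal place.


Double-lap factor = 2
Expected load = 65.5 * 2 = 131.0 kN

131.0


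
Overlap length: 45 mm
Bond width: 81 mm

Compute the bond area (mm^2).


Bond area = 45 * 81 = 3645 mm^2

3645


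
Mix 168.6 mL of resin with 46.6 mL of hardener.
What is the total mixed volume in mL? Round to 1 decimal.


Total = 168.6 + 46.6 = 215.2 mL

215.2


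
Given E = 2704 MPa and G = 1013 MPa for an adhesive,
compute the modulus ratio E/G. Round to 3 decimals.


E/G ratio = 2704 / 1013 = 2.669

2.669


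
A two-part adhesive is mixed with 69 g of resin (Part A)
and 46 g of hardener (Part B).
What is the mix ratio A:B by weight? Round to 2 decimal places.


Mix ratio = mass_A / mass_B
= 69 / 46
= 1.50

1.50


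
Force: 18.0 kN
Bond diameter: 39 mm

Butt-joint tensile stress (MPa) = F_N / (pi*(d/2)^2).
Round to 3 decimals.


F_N = 18.0 * 1000 = 18000.0 N
A = pi*(19.5)^2 = 1194.5906 mm^2
stress = 18000.0 / 1194.5906 = 15.068 MPa

15.068


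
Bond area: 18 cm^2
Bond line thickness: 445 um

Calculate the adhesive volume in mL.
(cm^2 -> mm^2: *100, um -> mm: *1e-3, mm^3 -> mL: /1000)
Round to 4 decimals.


V = 18*100 * 445*1e-3 / 1000
= 0.8010 mL

0.8010


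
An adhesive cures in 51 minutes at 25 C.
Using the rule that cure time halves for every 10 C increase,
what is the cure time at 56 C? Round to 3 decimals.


Factor = 2^((56 - 25) / 10) = 8.5742
Cure time = 51 / 8.5742
= 5.948 minutes

5.948


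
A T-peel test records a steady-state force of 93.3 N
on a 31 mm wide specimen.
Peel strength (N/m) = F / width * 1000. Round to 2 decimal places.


Peel strength = 93.3 / 31 * 1000
= 3009.68 N/m

3009.68


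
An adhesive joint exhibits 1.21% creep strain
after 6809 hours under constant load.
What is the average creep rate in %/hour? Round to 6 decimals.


Creep rate = strain / time
= 1.21 / 6809
= 0.000178 %/h

0.000178


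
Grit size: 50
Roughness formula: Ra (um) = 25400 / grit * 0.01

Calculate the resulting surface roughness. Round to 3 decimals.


Ra = 25400 / 50 * 0.01
= 5.080 um

5.080


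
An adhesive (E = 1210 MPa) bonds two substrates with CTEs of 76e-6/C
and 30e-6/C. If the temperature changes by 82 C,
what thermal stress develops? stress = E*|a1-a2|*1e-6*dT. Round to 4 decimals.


Stress = 1210 * |76 - 30| * 1e-6 * 82
= 4.5641 MPa

4.5641


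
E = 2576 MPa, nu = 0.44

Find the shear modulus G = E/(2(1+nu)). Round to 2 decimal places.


G = 2576 / (2 * 1.44)
= 894.44 MPa

894.44


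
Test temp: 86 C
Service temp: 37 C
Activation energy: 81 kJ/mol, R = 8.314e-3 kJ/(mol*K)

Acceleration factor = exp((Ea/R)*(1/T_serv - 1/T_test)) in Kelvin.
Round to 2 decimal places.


AF = exp((81/0.008314)*(1/310.15 - 1/359.15))
= 72.65

72.65


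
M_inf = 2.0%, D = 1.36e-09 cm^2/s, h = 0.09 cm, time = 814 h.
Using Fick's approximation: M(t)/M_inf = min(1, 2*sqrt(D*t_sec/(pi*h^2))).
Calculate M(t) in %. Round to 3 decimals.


t = 2930400 s
ratio = min(1, 2*sqrt(1.36e-09*2930400/(pi*0.0081)))
= 0.791490
M(t) = 2.0 * 0.791490 = 1.583%

1.583


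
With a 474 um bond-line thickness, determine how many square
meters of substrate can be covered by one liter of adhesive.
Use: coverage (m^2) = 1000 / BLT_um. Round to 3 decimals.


Coverage = 1000 / 474 = 2.110 m^2

2.110


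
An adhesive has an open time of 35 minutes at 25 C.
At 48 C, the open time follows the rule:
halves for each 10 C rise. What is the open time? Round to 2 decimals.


Factor = 2^((48-25)/10) = 4.9246
Open time = 35 / 4.9246 = 7.11 min

7.11


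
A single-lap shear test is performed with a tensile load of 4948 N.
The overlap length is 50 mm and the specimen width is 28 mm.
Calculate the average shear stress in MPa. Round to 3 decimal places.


Shear stress = F / (overlap * width)
= 4948 / (50 * 28)
= 4948 / 1400
= 3.534 MPa

3.534


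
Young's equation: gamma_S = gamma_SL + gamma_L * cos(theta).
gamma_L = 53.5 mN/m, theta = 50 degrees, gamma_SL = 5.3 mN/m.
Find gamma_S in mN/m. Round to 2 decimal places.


cos(50 deg) = 0.642788
gamma_S = 5.3 + 53.5 * 0.642788
= 39.69 mN/m

39.69


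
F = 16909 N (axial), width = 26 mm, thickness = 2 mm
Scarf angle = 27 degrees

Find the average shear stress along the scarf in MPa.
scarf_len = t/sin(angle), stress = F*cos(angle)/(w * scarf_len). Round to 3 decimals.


scarf_len = 2/sin(27 deg) = 4.4054
cos(27 deg) = 0.891007
stress = 16909*0.891007/(26*4.4054) = 131.535 MPa

131.535


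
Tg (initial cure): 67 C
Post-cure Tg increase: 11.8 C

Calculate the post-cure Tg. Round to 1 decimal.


Post-cure Tg = 67 + 11.8 = 78.8 C

78.8


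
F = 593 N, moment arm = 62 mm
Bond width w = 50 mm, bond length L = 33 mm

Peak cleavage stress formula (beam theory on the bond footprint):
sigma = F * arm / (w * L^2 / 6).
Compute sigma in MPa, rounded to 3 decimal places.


sigma = (593 * 62) / (50 * 1089 / 6)
= 36766 * 6 / 54450
= 220596 / 54450
= 4.051 MPa

4.051


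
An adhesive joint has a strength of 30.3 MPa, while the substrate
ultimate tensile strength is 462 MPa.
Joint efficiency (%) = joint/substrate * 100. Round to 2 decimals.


Efficiency = 30.3 / 462 * 100
= 6.56%

6.56


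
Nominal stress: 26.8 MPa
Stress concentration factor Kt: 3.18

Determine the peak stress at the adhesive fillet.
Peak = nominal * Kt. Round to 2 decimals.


Peak stress = 26.8 * 3.18
= 85.22 MPa

85.22


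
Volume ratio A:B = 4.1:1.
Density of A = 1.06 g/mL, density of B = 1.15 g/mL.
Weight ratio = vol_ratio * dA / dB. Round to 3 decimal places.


Wt ratio = 4.1 * 1.06 / 1.15
= 3.779

3.779


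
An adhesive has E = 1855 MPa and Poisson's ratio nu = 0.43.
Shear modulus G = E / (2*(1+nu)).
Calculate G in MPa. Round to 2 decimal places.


G = 1855 / (2*(1+0.43))
= 1855 / 2.86
= 648.60 MPa

648.60


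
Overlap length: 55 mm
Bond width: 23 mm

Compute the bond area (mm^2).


Bond area = 55 * 23 = 1265 mm^2

1265


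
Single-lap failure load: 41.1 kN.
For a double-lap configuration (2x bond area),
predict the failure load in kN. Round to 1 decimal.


Failure load = 41.1 * 2 = 82.2 kN

82.2


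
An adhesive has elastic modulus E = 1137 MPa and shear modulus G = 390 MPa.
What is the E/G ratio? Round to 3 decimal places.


E/G = 1137 / 390 = 2.915

2.915


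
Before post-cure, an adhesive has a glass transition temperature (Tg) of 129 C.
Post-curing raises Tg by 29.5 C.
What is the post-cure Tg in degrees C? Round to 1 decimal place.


Tg_post = Tg_base + delta_Tg
= 129 + 29.5
= 158.5 C

158.5


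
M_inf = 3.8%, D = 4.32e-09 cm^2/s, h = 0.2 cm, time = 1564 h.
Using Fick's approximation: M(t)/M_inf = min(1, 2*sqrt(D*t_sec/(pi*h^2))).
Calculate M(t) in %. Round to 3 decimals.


t = 5630400 s
ratio = min(1, 2*sqrt(4.32e-09*5630400/(pi*0.0400)))
= 0.879907
M(t) = 3.8 * 0.879907 = 3.344%

3.344


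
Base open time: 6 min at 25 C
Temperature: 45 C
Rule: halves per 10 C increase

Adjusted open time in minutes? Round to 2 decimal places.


Acceleration = 2^((45-25)/10) = 4.0000
Open time = 6 / 4.0000 = 1.50 min

1.50


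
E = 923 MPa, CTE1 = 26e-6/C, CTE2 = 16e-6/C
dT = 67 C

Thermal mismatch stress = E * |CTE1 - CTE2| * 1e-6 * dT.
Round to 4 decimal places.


= 923 * 10e-6 * 67
= 0.6184 MPa

0.6184


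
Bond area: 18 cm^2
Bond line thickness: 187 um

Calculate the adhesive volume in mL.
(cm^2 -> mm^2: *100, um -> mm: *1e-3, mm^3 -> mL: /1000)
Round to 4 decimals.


V = 18*100 * 187*1e-3 / 1000
= 0.3366 mL

0.3366


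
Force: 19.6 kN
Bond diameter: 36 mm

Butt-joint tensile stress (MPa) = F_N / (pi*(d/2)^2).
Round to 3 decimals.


F_N = 19.6 * 1000 = 19600.0 N
A = pi*(18.0)^2 = 1017.8760 mm^2
stress = 19600.0 / 1017.8760 = 19.256 MPa

19.256


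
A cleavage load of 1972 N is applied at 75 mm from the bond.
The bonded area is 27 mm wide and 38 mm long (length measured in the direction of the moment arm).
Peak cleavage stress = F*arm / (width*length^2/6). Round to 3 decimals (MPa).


Moment = 1972 * 75 = 147900 N*mm
Section modulus = 27 * 1444 / 6 = 38988 / 6 mm^3
Stress = 147900 / (38988 / 6) = 887400 / 38988
= 22.761 MPa

22.761


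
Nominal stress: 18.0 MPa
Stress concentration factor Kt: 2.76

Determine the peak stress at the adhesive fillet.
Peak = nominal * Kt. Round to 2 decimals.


Peak stress = 18.0 * 2.76
= 49.68 MPa

49.68


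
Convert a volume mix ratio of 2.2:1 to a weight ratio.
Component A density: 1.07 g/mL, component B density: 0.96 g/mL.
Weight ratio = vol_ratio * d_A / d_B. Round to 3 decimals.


= 2.2 * 1.07 / 0.96 = 2.452

2.452


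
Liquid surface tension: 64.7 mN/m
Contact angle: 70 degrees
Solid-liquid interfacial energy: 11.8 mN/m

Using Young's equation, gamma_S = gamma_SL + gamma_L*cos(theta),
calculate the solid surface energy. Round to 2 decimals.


gamma_S = 11.8 + 64.7 * cos(70)
= 33.93 mN/m

33.93


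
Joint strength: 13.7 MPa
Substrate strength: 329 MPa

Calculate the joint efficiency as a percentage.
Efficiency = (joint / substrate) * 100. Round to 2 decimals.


Efficiency = (13.7 / 329) * 100 = 4.16%

4.16


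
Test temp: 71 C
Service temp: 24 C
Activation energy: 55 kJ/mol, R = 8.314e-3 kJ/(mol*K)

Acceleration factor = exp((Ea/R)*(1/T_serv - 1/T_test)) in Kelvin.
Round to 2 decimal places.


AF = exp((55/0.008314)*(1/297.15 - 1/344.15))
= 20.91

20.91


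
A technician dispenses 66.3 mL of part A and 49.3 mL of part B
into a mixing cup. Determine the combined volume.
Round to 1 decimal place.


Combined volume = 66.3 + 49.3
= 115.6 mL

115.6


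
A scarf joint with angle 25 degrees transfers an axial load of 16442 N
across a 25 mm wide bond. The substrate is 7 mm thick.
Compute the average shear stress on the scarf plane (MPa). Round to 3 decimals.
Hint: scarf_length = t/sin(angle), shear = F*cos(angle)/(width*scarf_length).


scarf_length = 7 / sin(25 deg) = 16.5634 mm
cos(25 deg) = 0.906308
shear stress = 16442 * 0.906308 / (25 * 16.5634)
= 35.987 MPa

35.987


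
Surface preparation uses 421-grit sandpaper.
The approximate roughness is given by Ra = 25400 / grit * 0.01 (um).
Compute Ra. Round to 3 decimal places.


Ra = 25400 / 421 * 0.01
= 254 / 421
= 0.603 um

0.603


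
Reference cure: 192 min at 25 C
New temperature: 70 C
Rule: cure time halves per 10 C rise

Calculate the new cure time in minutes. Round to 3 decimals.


factor = 2^((70-25)/10) = 22.6274
t_new = 192 / 22.6274 = 8.485 min

8.485


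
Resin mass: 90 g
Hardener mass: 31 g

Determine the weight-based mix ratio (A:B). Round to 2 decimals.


Ratio = 90 / 31 = 2.90

2.90


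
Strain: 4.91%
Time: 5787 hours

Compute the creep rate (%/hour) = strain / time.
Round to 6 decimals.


Creep rate = 4.91 / 5787
= 0.000848 %/h

0.000848


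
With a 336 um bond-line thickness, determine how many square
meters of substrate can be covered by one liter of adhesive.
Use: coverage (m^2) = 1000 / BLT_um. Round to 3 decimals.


Coverage = 1000 / 336 = 2.976 m^2

2.976


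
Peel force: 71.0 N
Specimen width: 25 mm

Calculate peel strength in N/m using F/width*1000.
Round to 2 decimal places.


Peel strength = 71.0 / 25 * 1000 = 2840.00 N/m

2840.00


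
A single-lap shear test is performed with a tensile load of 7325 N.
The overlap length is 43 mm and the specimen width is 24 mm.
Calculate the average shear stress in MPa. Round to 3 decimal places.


Shear stress = F / (overlap * width)
= 7325 / (43 * 24)
= 7325 / 1032
= 7.098 MPa

7.098


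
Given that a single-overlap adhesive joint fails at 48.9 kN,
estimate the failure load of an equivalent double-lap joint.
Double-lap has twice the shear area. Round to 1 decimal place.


Double-lap factor = 2
Expected load = 48.9 * 2 = 97.8 kN

97.8


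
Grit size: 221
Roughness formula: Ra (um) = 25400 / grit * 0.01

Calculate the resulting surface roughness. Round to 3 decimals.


Ra = 25400 / 221 * 0.01
= 1.149 um

1.149


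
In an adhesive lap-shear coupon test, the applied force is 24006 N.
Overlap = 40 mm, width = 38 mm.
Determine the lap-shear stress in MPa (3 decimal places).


stress = F / (overlap * width)
= 24006 / (40 * 38)
= 15.793 MPa

15.793


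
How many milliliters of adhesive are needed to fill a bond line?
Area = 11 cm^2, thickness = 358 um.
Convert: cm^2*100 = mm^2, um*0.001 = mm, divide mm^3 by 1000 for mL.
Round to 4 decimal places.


= (11 * 100) * (358 * 0.001) / 1000
= 0.3938 mL

0.3938


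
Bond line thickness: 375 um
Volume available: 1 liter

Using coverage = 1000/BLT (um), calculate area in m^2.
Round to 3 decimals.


1 L = 1e6 mm^3, thickness = 375 um = 0.375 mm
Area = 1e6 / 0.375 mm^2 = (1e6 / 0.375) / 1e6 m^2 = 1000 / 375 m^2
= 2.667 m^2

2.667


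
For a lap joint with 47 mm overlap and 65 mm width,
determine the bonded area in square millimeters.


Area = 47 * 65 = 3055 mm^2

3055


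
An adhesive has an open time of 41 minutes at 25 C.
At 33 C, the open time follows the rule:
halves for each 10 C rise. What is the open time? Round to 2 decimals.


Factor = 2^((33-25)/10) = 1.7411
Open time = 41 / 1.7411 = 23.55 min

23.55


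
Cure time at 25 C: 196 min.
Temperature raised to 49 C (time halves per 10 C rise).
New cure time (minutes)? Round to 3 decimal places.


Acceleration factor = 2^(24/10) = 5.2780
New time = 196 / 5.2780 = 37.135 min

37.135


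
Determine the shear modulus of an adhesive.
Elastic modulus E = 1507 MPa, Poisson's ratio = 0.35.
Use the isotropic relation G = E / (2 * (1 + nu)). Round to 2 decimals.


G = 1507 / (2*(1+0.35)) = 1507 / 2.70
= 558.15 MPa

558.15


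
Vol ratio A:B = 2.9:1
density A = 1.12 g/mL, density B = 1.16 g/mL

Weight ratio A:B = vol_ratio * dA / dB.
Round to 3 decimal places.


Weight ratio = 2.9 * 1.12 / 1.16
= 2.800

2.800


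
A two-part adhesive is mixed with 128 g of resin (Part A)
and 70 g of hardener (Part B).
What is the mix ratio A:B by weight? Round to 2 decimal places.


Mix ratio = mass_A / mass_B
= 128 / 70
= 1.83

1.83


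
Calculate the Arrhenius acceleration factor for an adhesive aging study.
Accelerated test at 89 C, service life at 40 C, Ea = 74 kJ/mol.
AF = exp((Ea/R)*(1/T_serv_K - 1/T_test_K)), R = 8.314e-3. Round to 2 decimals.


T_test = 362.15 K, T_serv = 313.15 K
Ea/R = 74 / 0.008314 = 8900.65
AF = exp(8900.65 * (1/313.15 - 1/362.15))
= 46.79

46.79


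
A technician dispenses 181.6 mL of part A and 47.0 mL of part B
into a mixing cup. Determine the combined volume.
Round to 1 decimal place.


Combined volume = 181.6 + 47.0
= 228.6 mL

228.6


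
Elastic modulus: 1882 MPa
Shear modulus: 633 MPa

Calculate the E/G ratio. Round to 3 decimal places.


E / G = 1882 / 633 = 2.973

2.973


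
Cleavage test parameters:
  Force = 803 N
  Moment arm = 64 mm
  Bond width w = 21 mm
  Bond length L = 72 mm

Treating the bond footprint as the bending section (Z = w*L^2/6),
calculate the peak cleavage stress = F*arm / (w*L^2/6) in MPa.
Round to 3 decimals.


M = 803 * 64 = 51392 N*mm
Z = 21 * 72^2 / 6 = 108864 / 6 mm^3
sigma = M / Z = 6 * 51392 / 108864 = 308352 / 108864
= 2.832 MPa

2.832


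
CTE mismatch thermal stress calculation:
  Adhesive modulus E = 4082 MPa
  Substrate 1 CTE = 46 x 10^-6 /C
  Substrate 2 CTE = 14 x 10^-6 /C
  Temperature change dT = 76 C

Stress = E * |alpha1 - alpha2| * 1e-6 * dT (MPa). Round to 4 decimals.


delta_alpha = |46 - 14| = 32 x 10^-6/C
Stress = 4082 * 32e-6 * 76
= 9.9274 MPa

9.9274


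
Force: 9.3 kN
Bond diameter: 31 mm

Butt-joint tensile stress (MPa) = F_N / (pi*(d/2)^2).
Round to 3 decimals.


F_N = 9.3 * 1000 = 9300.0 N
A = pi*(15.5)^2 = 754.7676 mm^2
stress = 9300.0 / 754.7676 = 12.322 MPa

12.322


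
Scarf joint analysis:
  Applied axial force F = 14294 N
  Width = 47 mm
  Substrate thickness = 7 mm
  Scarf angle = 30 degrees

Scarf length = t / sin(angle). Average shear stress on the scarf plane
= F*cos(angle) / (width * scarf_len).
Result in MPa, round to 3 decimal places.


Scarf length = 7 / sin(30 deg) = 14.0000 mm
cos(30 deg) = 0.866025
Shear = 14294 * 0.866025 / (47 * 14.0000)
= 18.813 MPa

18.813


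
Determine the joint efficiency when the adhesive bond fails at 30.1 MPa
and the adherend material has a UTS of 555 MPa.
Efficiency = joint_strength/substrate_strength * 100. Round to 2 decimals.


Joint efficiency = 30.1 / 555 * 100
= 5.42%

5.42


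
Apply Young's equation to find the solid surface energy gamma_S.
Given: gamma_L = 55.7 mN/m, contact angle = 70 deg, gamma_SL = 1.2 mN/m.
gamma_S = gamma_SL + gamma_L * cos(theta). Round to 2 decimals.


theta_rad = 70 * pi/180 = 1.221730
gamma_S = 1.2 + 55.7 * cos(1.221730)
= 20.25 mN/m

20.25


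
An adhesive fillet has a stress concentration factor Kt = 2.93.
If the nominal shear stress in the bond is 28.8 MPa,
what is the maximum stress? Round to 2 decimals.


Max stress = 28.8 * 2.93 = 84.38 MPa

84.38


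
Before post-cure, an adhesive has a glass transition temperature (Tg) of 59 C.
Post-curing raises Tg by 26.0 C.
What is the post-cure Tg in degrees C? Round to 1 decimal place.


Tg_post = Tg_base + delta_Tg
= 59 + 26.0
= 85.0 C

85.0


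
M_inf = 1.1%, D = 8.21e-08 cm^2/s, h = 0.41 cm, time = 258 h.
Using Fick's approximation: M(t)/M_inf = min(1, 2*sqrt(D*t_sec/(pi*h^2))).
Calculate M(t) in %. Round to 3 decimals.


t = 928800 s
ratio = min(1, 2*sqrt(8.21e-08*928800/(pi*0.1681)))
= 0.759983
M(t) = 1.1 * 0.759983 = 0.836%

0.836


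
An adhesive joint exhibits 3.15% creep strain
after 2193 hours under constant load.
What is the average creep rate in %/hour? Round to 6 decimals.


Creep rate = strain / time
= 3.15 / 2193
= 0.001436 %/h

0.001436
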